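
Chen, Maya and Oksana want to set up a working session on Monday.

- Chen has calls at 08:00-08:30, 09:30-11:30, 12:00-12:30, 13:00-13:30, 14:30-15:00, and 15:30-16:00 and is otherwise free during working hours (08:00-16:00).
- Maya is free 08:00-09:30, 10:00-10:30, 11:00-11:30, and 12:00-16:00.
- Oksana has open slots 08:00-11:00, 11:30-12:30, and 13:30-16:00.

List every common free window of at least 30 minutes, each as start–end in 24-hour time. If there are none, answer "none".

08:30–09:30, 13:30–14:30, 15:00–15:30

Chen free within 08:00–16:00: 08:30–09:30, 11:30–12:00, 12:30–13:00, 13:30–14:30, 15:00–15:30.
Chen ∩ Maya: 08:30–09:30, 12:30–13:00, 13:30–14:30, 15:00–15:30.
Chen ∩ Maya ∩ Oksana: 08:30–09:30, 13:30–14:30, 15:00–15:30.
Windows ≥ 30 min: 08:30–09:30, 13:30–14:30, 15:00–15:30.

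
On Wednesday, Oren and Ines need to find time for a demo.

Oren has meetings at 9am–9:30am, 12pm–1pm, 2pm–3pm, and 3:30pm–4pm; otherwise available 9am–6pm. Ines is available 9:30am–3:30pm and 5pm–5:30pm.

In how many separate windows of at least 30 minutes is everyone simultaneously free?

4

Oren free within 09:00–18:00: 09:30–12:00, 13:00–14:00, 15:00–15:30, 16:00–18:00.
Oren ∩ Ines: 09:30–12:00, 13:00–14:00, 15:00–15:30, 17:00–17:30.
Windows ≥ 30 min: 09:30–12:00, 13:00–14:00, 15:00–15:30, 17:00–17:30.
That's 4 windows.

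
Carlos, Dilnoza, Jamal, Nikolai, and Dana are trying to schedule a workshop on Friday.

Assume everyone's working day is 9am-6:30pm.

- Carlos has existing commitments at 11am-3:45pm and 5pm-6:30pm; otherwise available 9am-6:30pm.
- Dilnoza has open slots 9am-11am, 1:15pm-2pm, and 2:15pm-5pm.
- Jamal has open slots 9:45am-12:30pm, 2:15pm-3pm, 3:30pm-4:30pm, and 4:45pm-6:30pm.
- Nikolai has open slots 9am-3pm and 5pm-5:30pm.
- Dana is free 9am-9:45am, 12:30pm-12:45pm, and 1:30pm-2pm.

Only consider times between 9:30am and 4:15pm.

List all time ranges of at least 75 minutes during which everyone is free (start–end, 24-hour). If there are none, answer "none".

none

Carlos free within 09:00–18:30: 09:00–11:00, 15:45–17:00.
Carlos ∩ Dilnoza: 09:00–11:00, 15:45–17:00.
Carlos ∩ Dilnoza ∩ Jamal: 09:45–11:00, 15:45–16:30, 16:45–17:00.
Carlos ∩ Dilnoza ∩ Jamal ∩ Nikolai: 09:45–11:00.
Carlos ∩ Dilnoza ∩ Jamal ∩ Nikolai ∩ Dana: (none).
Restricted to 09:30–16:15: (none).
Windows ≥ 75 min: (none).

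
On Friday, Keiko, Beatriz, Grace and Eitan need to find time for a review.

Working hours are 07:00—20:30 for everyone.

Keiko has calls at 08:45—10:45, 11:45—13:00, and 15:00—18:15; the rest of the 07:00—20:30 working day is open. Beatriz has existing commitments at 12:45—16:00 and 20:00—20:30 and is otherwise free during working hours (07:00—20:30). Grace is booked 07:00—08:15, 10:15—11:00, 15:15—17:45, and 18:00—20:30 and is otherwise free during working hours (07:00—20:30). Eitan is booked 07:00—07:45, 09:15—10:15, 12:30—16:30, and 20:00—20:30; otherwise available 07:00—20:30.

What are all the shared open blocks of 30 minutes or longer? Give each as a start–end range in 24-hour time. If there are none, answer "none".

08:15–08:45, 11:00–11:45

Keiko free within 07:00–20:30: 07:00–08:45, 10:45–11:45, 13:00–15:00, 18:15–20:30.
Beatriz free within 07:00–20:30: 07:00–12:45, 16:00–20:00.
Grace free within 07:00–20:30: 08:15–10:15, 11:00–15:15, 17:45–18:00.
Eitan free within 07:00–20:30: 07:45–09:15, 10:15–12:30, 16:30–20:00.
Keiko ∩ Beatriz: 07:00–08:45, 10:45–11:45, 18:15–20:00.
Keiko ∩ Beatriz ∩ Grace: 08:15–08:45, 11:00–11:45.
Keiko ∩ Beatriz ∩ Grace ∩ Eitan: 08:15–08:45, 11:00–11:45.
Windows ≥ 30 min: 08:15–08:45, 11:00–11:45.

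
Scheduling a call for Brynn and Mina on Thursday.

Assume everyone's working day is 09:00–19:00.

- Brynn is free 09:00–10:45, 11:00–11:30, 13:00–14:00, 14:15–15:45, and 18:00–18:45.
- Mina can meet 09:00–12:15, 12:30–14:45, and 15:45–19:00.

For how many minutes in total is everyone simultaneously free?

270 minutes

Brynn ∩ Mina: 09:00–10:45, 11:00–11:30, 13:00–14:00, 14:15–14:45, 18:00–18:45.
Total common minutes: 105 + 30 + 60 + 30 + 45 = 270.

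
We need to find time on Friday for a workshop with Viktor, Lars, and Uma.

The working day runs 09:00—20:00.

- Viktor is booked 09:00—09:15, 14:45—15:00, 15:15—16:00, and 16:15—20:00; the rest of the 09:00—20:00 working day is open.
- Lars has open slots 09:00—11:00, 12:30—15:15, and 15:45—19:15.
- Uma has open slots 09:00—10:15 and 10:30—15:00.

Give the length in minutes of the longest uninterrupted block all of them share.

135 minutes

Viktor free within 09:00–20:00: 09:15–14:45, 15:00–15:15, 16:00–16:15.
Viktor ∩ Lars: 09:15–11:00, 12:30–14:45, 15:00–15:15, 16:00–16:15.
Viktor ∩ Lars ∩ Uma: 09:15–10:15, 10:30–11:00, 12:30–14:45.
Common window lengths: 60, 30, 135 min; longest is 135.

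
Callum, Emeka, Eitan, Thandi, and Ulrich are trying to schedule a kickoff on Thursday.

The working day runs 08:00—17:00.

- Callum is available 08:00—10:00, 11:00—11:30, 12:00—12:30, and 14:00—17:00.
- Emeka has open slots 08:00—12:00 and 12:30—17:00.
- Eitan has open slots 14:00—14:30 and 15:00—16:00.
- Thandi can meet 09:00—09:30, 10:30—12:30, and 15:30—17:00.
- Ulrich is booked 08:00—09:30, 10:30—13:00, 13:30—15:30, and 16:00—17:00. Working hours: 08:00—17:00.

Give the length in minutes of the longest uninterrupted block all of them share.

Ulrich free within 08:00–17:00: 09:30–10:30, 13:00–13:30, 15:30–16:00.
Callum ∩ Emeka: 08:00–10:00, 11:00–11:30, 14:00–17:00.
Callum ∩ Emeka ∩ Eitan: 14:00–14:30, 15:00–16:00.
Callum ∩ Emeka ∩ Eitan ∩ Thandi: 15:30–16:00.
Callum ∩ Emeka ∩ Eitan ∩ Thandi ∩ Ulrich: 15:30–16:00.
Single common window of 30 minutes.

30 minutes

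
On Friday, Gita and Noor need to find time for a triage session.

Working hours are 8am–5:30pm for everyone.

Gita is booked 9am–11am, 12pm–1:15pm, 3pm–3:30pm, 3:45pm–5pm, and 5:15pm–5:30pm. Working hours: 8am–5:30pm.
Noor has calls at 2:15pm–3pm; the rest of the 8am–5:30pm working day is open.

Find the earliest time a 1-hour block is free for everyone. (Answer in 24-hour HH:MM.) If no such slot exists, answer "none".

08:00

Gita free within 08:00–17:30: 08:00–09:00, 11:00–12:00, 13:15–15:00, 15:30–15:45, 17:00–17:15.
Noor free within 08:00–17:30: 08:00–14:15, 15:00–17:30.
Gita ∩ Noor: 08:00–09:00, 11:00–12:00, 13:15–14:15, 15:30–15:45, 17:00–17:15.
Windows ≥ 60 min: 08:00–09:00, 11:00–12:00, 13:15–14:15.
Earliest such window starts at 08:00.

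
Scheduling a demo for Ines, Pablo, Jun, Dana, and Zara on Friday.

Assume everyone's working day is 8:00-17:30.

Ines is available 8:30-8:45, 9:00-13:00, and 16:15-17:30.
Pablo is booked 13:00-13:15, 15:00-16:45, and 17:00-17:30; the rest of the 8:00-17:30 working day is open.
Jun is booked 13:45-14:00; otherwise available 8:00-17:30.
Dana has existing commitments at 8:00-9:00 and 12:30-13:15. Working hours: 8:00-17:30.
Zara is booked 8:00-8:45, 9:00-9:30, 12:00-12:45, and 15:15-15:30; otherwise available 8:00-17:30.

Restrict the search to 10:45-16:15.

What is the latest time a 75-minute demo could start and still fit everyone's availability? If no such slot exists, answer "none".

10:45

Pablo free within 08:00–17:30: 08:00–13:00, 13:15–15:00, 16:45–17:00.
Jun free within 08:00–17:30: 08:00–13:45, 14:00–17:30.
Dana free within 08:00–17:30: 09:00–12:30, 13:15–17:30.
Zara free within 08:00–17:30: 08:45–09:00, 09:30–12:00, 12:45–15:15, 15:30–17:30.
Ines ∩ Pablo: 08:30–08:45, 09:00–13:00, 16:45–17:00.
Ines ∩ Pablo ∩ Jun: 08:30–08:45, 09:00–13:00, 16:45–17:00.
Ines ∩ Pablo ∩ Jun ∩ Dana: 09:00–12:30, 16:45–17:00.
Ines ∩ Pablo ∩ Jun ∩ Dana ∩ Zara: 09:30–12:00, 16:45–17:00.
Restricted to 10:45–16:15: 10:45–12:00.
Windows ≥ 75 min: 10:45–12:00.
Latest start in the last window 10:45–12:00 is 12:00 − 75 min = 10:45.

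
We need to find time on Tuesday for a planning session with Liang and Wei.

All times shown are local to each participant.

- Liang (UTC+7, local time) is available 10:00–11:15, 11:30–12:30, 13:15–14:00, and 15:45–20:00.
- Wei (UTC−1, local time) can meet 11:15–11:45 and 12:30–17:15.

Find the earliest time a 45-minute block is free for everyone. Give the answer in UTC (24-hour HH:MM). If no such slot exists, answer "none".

Liang → UTC: 03:00–04:15, 04:30–05:30, 06:15–07:00, 08:45–13:00.
Wei → UTC: 12:15–12:45, 13:30–18:15.
Liang ∩ Wei: 12:15–12:45.
Windows ≥ 45 min: (none).

none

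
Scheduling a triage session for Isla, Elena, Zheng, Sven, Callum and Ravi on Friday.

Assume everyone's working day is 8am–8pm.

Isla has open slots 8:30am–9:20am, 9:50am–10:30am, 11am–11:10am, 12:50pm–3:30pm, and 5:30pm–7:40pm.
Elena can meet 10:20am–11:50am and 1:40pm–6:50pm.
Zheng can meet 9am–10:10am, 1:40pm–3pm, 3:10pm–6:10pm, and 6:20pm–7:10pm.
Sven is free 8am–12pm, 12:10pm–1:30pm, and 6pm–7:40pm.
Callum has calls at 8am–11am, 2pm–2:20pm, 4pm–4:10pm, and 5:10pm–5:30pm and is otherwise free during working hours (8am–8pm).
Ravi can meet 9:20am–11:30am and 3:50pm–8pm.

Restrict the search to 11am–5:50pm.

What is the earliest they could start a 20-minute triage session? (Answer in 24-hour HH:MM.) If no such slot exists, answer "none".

none

Callum free within 08:00–20:00: 11:00–14:00, 14:20–16:00, 16:10–17:10, 17:30–20:00.
Isla ∩ Elena: 10:20–10:30, 11:00–11:10, 13:40–15:30, 17:30–18:50.
Isla ∩ Elena ∩ Zheng: 13:40–15:00, 15:10–15:30, 17:30–18:10, 18:20–18:50.
Isla ∩ Elena ∩ Zheng ∩ Sven: 18:00–18:10, 18:20–18:50.
Isla ∩ Elena ∩ Zheng ∩ Sven ∩ Callum: 18:00–18:10, 18:20–18:50.
Isla ∩ Elena ∩ Zheng ∩ Sven ∩ Callum ∩ Ravi: 18:00–18:10, 18:20–18:50.
Restricted to 11:00–17:50: (none).
Windows ≥ 20 min: (none).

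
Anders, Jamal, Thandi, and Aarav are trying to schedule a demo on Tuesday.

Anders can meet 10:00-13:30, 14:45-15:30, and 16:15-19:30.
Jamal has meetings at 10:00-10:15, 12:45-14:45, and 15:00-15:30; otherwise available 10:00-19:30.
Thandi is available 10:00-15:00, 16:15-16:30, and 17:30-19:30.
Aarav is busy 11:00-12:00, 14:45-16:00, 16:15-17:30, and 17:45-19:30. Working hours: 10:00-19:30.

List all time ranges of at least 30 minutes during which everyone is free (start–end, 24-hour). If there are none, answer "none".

10:15–11:00, 12:00–12:45

Jamal free within 10:00–19:30: 10:15–12:45, 14:45–15:00, 15:30–19:30.
Aarav free within 10:00–19:30: 10:00–11:00, 12:00–14:45, 16:00–16:15, 17:30–17:45.
Anders ∩ Jamal: 10:15–12:45, 14:45–15:00, 16:15–19:30.
Anders ∩ Jamal ∩ Thandi: 10:15–12:45, 14:45–15:00, 16:15–16:30, 17:30–19:30.
Anders ∩ Jamal ∩ Thandi ∩ Aarav: 10:15–11:00, 12:00–12:45, 17:30–17:45.
Windows ≥ 30 min: 10:15–11:00, 12:00–12:45.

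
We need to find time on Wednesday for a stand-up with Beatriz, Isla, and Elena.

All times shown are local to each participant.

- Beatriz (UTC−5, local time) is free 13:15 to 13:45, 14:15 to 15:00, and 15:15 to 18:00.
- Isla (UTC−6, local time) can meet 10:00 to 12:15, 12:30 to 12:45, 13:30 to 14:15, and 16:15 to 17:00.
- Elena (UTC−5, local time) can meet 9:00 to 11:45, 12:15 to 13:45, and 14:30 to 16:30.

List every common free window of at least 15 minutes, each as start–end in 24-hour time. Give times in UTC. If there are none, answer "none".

18:30–18:45, 19:30–20:00

Beatriz → UTC: 18:15–18:45, 19:15–20:00, 20:15–23:00.
Isla → UTC: 16:00–18:15, 18:30–18:45, 19:30–20:15, 22:15–23:00.
Elena → UTC: 14:00–16:45, 17:15–18:45, 19:30–21:30.
Beatriz ∩ Isla: 18:30–18:45, 19:30–20:00, 22:15–23:00.
Beatriz ∩ Isla ∩ Elena: 18:30–18:45, 19:30–20:00.
Windows ≥ 15 min: 18:30–18:45, 19:30–20:00.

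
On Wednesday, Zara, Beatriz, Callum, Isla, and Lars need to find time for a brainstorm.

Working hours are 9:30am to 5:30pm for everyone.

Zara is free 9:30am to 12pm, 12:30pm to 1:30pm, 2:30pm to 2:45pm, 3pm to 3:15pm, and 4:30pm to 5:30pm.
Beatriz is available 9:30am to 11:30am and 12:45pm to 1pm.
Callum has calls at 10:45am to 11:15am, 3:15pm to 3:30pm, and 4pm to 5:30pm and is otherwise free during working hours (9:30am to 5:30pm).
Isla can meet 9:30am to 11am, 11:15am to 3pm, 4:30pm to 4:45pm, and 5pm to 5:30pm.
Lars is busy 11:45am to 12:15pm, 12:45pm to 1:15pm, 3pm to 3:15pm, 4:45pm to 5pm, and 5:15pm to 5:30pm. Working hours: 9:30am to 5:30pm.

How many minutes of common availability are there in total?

Callum free within 09:30–17:30: 09:30–10:45, 11:15–15:15, 15:30–16:00.
Lars free within 09:30–17:30: 09:30–11:45, 12:15–12:45, 13:15–15:00, 15:15–16:45, 17:00–17:15.
Zara ∩ Beatriz: 09:30–11:30, 12:45–13:00.
Zara ∩ Beatriz ∩ Callum: 09:30–10:45, 11:15–11:30, 12:45–13:00.
Zara ∩ Beatriz ∩ Callum ∩ Isla: 09:30–10:45, 11:15–11:30, 12:45–13:00.
Zara ∩ Beatriz ∩ Callum ∩ Isla ∩ Lars: 09:30–10:45, 11:15–11:30.
Total common minutes: 75 + 15 = 90.

90 minutes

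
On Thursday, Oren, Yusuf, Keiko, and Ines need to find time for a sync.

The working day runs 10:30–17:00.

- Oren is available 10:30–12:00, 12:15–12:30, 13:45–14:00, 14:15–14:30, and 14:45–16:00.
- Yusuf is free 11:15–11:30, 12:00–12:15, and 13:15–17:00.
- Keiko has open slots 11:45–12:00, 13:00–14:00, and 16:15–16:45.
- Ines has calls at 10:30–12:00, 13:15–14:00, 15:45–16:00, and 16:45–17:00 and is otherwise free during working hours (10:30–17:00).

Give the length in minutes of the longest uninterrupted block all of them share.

0 minutes

Ines free within 10:30–17:00: 12:00–13:15, 14:00–15:45, 16:00–16:45.
Oren ∩ Yusuf: 11:15–11:30, 13:45–14:00, 14:15–14:30, 14:45–16:00.
Oren ∩ Yusuf ∩ Keiko: 13:45–14:00.
Oren ∩ Yusuf ∩ Keiko ∩ Ines: (none).
No common window.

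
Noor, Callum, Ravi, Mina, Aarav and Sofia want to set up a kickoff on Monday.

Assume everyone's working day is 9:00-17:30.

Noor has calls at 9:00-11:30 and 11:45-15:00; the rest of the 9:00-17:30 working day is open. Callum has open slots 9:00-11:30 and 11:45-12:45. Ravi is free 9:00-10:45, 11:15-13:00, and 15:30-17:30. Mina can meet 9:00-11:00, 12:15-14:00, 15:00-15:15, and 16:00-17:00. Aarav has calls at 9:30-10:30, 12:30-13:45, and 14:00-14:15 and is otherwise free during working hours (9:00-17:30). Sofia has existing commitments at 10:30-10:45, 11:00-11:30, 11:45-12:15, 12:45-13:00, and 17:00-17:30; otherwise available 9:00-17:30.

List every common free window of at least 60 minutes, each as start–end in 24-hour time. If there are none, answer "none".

Noor free within 09:00–17:30: 11:30–11:45, 15:00–17:30.
Aarav free within 09:00–17:30: 09:00–09:30, 10:30–12:30, 13:45–14:00, 14:15–17:30.
Sofia free within 09:00–17:30: 09:00–10:30, 10:45–11:00, 11:30–11:45, 12:15–12:45, 13:00–17:00.
Noor ∩ Callum: (none).
Noor ∩ Callum ∩ Ravi: (none).
Noor ∩ Callum ∩ Ravi ∩ Mina: (none).
Noor ∩ Callum ∩ Ravi ∩ Mina ∩ Aarav: (none).
Noor ∩ Callum ∩ Ravi ∩ Mina ∩ Aarav ∩ Sofia: (none).
Windows ≥ 60 min: (none).

none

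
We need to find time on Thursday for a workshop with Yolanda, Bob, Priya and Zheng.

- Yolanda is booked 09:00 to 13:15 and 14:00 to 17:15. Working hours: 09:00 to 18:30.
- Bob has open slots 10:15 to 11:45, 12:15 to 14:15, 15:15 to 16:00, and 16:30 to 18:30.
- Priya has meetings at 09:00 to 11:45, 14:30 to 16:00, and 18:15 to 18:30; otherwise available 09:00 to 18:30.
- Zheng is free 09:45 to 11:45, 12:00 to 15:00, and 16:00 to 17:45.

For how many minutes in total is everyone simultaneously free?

75 minutes

Yolanda free within 09:00–18:30: 13:15–14:00, 17:15–18:30.
Priya free within 09:00–18:30: 11:45–14:30, 16:00–18:15.
Yolanda ∩ Bob: 13:15–14:00, 17:15–18:30.
Yolanda ∩ Bob ∩ Priya: 13:15–14:00, 17:15–18:15.
Yolanda ∩ Bob ∩ Priya ∩ Zheng: 13:15–14:00, 17:15–17:45.
Total common minutes: 45 + 30 = 75.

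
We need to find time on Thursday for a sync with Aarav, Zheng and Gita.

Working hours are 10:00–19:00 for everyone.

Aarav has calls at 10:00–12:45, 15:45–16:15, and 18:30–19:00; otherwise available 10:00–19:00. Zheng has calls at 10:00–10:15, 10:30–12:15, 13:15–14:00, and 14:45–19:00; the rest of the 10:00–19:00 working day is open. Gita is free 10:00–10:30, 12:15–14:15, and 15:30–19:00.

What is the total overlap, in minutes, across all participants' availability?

Aarav free within 10:00–19:00: 12:45–15:45, 16:15–18:30.
Zheng free within 10:00–19:00: 10:15–10:30, 12:15–13:15, 14:00–14:45.
Aarav ∩ Zheng: 12:45–13:15, 14:00–14:45.
Aarav ∩ Zheng ∩ Gita: 12:45–13:15, 14:00–14:15.
Total common minutes: 30 + 15 = 45.

45 minutes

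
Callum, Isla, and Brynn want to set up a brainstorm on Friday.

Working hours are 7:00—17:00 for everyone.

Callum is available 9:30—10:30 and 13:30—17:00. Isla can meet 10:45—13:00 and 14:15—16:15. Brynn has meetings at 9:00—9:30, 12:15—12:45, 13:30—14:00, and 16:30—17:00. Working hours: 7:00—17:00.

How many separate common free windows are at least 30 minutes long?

1

Brynn free within 07:00–17:00: 07:00–09:00, 09:30–12:15, 12:45–13:30, 14:00–16:30.
Callum ∩ Isla: 14:15–16:15.
Callum ∩ Isla ∩ Brynn: 14:15–16:15.
Windows ≥ 30 min: 14:15–16:15.
That's 1 window.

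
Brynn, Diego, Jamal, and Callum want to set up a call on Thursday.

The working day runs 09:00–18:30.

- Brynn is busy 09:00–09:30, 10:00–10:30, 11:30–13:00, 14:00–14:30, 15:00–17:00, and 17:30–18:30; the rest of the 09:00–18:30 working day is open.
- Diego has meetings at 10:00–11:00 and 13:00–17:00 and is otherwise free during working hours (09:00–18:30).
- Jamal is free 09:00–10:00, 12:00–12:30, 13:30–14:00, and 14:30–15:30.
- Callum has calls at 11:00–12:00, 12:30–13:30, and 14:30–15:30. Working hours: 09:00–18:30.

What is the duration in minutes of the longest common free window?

30 minutes

Brynn free within 09:00–18:30: 09:30–10:00, 10:30–11:30, 13:00–14:00, 14:30–15:00, 17:00–17:30.
Diego free within 09:00–18:30: 09:00–10:00, 11:00–13:00, 17:00–18:30.
Callum free within 09:00–18:30: 09:00–11:00, 12:00–12:30, 13:30–14:30, 15:30–18:30.
Brynn ∩ Diego: 09:30–10:00, 11:00–11:30, 17:00–17:30.
Brynn ∩ Diego ∩ Jamal: 09:30–10:00.
Brynn ∩ Diego ∩ Jamal ∩ Callum: 09:30–10:00.
Single common window of 30 minutes.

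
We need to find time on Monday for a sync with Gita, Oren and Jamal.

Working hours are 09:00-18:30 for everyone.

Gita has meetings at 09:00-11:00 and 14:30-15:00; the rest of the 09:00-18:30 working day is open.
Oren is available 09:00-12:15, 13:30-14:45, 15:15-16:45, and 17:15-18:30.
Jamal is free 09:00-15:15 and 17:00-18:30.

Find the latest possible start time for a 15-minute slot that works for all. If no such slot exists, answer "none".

Gita free within 09:00–18:30: 11:00–14:30, 15:00–18:30.
Gita ∩ Oren: 11:00–12:15, 13:30–14:30, 15:15–16:45, 17:15–18:30.
Gita ∩ Oren ∩ Jamal: 11:00–12:15, 13:30–14:30, 17:15–18:30.
Windows ≥ 15 min: 11:00–12:15, 13:30–14:30, 17:15–18:30.
Latest start in the last window 17:15–18:30 is 18:30 − 15 min = 18:15.

18:15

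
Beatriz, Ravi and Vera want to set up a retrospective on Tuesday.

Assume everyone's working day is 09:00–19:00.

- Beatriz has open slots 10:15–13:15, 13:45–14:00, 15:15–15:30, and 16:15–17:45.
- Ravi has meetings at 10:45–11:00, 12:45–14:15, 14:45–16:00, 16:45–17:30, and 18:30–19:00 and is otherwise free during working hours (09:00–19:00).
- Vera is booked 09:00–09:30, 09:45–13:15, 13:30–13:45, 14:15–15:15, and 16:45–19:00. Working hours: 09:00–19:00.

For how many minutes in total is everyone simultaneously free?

30 minutes

Ravi free within 09:00–19:00: 09:00–10:45, 11:00–12:45, 14:15–14:45, 16:00–16:45, 17:30–18:30.
Vera free within 09:00–19:00: 09:30–09:45, 13:15–13:30, 13:45–14:15, 15:15–16:45.
Beatriz ∩ Ravi: 10:15–10:45, 11:00–12:45, 16:15–16:45, 17:30–17:45.
Beatriz ∩ Ravi ∩ Vera: 16:15–16:45.
Total common minutes: 30.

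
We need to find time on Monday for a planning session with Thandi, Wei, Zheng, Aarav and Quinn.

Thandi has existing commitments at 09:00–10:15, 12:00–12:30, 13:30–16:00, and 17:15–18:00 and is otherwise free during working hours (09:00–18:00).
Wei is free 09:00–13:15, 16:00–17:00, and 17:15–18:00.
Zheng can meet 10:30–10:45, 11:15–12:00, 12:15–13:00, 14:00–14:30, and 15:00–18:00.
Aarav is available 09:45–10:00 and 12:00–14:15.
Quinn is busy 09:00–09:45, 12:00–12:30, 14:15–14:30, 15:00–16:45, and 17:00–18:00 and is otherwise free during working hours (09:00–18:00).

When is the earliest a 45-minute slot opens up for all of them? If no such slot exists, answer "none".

Thandi free within 09:00–18:00: 10:15–12:00, 12:30–13:30, 16:00–17:15.
Quinn free within 09:00–18:00: 09:45–12:00, 12:30–14:15, 14:30–15:00, 16:45–17:00.
Thandi ∩ Wei: 10:15–12:00, 12:30–13:15, 16:00–17:00.
Thandi ∩ Wei ∩ Zheng: 10:30–10:45, 11:15–12:00, 12:30–13:00, 16:00–17:00.
Thandi ∩ Wei ∩ Zheng ∩ Aarav: 12:30–13:00.
Thandi ∩ Wei ∩ Zheng ∩ Aarav ∩ Quinn: 12:30–13:00.
Windows ≥ 45 min: (none).

none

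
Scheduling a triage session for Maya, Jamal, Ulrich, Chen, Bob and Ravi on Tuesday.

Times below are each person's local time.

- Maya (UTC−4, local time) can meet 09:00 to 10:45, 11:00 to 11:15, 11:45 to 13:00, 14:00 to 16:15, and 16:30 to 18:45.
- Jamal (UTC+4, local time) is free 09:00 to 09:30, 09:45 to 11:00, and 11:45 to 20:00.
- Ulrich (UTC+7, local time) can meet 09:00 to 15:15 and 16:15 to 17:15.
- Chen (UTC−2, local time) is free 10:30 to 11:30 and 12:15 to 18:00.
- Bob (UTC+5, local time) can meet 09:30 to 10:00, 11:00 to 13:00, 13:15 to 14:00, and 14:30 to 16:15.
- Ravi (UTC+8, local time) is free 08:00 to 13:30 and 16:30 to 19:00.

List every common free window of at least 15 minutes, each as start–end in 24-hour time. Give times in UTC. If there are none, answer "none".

Maya → UTC: 13:00–14:45, 15:00–15:15, 15:45–17:00, 18:00–20:15, 20:30–22:45.
Jamal → UTC: 05:00–05:30, 05:45–07:00, 07:45–16:00.
Ulrich → UTC: 02:00–08:15, 09:15–10:15.
Chen → UTC: 12:30–13:30, 14:15–20:00.
Bob → UTC: 04:30–05:00, 06:00–08:00, 08:15–09:00, 09:30–11:15.
Ravi → UTC: 00:00–05:30, 08:30–11:00.
Maya ∩ Jamal: 13:00–14:45, 15:00–15:15, 15:45–16:00.
Maya ∩ Jamal ∩ Ulrich: (none).
Maya ∩ Jamal ∩ Ulrich ∩ Chen: (none).
Maya ∩ Jamal ∩ Ulrich ∩ Chen ∩ Bob: (none).
Maya ∩ Jamal ∩ Ulrich ∩ Chen ∩ Bob ∩ Ravi: (none).
Windows ≥ 15 min: (none).

none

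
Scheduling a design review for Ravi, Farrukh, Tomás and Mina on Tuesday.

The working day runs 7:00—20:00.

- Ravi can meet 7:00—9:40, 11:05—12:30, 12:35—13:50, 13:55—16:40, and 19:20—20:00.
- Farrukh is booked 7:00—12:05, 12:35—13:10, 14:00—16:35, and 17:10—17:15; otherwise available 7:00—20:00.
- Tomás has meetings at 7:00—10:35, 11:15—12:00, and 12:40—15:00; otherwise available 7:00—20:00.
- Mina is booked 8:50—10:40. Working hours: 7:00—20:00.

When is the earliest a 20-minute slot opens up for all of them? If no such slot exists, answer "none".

Farrukh free within 07:00–20:00: 12:05–12:35, 13:10–14:00, 16:35–17:10, 17:15–20:00.
Tomás free within 07:00–20:00: 10:35–11:15, 12:00–12:40, 15:00–20:00.
Mina free within 07:00–20:00: 07:00–08:50, 10:40–20:00.
Ravi ∩ Farrukh: 12:05–12:30, 13:10–13:50, 13:55–14:00, 16:35–16:40, 19:20–20:00.
Ravi ∩ Farrukh ∩ Tomás: 12:05–12:30, 16:35–16:40, 19:20–20:00.
Ravi ∩ Farrukh ∩ Tomás ∩ Mina: 12:05–12:30, 16:35–16:40, 19:20–20:00.
Windows ≥ 20 min: 12:05–12:30, 19:20–20:00.
Earliest such window starts at 12:05.

12:05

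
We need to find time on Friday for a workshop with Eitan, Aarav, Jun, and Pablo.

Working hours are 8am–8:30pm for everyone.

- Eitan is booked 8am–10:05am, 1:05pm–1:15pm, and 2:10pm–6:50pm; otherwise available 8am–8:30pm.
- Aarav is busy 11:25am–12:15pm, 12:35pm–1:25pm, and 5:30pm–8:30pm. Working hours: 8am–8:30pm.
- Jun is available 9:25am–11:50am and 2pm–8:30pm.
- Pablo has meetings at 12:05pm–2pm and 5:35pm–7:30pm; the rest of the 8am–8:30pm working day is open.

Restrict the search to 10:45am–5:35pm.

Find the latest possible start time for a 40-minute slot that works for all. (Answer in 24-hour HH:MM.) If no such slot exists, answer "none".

Eitan free within 08:00–20:30: 10:05–13:05, 13:15–14:10, 18:50–20:30.
Aarav free within 08:00–20:30: 08:00–11:25, 12:15–12:35, 13:25–17:30.
Pablo free within 08:00–20:30: 08:00–12:05, 14:00–17:35, 19:30–20:30.
Eitan ∩ Aarav: 10:05–11:25, 12:15–12:35, 13:25–14:10.
Eitan ∩ Aarav ∩ Jun: 10:05–11:25, 14:00–14:10.
Eitan ∩ Aarav ∩ Jun ∩ Pablo: 10:05–11:25, 14:00–14:10.
Restricted to 10:45–17:35: 10:45–11:25, 14:00–14:10.
Windows ≥ 40 min: 10:45–11:25.
Latest start in the last window 10:45–11:25 is 11:25 − 40 min = 10:45.

10:45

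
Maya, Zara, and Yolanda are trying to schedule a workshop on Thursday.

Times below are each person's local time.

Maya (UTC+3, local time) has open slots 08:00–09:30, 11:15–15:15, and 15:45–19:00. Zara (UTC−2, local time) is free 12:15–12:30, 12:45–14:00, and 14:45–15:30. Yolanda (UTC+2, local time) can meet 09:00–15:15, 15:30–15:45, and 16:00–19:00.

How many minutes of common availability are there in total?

Maya → UTC: 05:00–06:30, 08:15–12:15, 12:45–16:00.
Zara → UTC: 14:15–14:30, 14:45–16:00, 16:45–17:30.
Yolanda → UTC: 07:00–13:15, 13:30–13:45, 14:00–17:00.
Maya ∩ Zara: 14:15–14:30, 14:45–16:00.
Maya ∩ Zara ∩ Yolanda: 14:15–14:30, 14:45–16:00.
Total common minutes: 15 + 75 = 90.

90 minutes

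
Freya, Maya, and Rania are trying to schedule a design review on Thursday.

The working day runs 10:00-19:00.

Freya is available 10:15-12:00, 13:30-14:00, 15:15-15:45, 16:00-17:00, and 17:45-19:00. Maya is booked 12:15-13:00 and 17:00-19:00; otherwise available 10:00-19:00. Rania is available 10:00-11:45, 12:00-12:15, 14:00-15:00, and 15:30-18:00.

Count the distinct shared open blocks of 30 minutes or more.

2

Maya free within 10:00–19:00: 10:00–12:15, 13:00–17:00.
Freya ∩ Maya: 10:15–12:00, 13:30–14:00, 15:15–15:45, 16:00–17:00.
Freya ∩ Maya ∩ Rania: 10:15–11:45, 15:30–15:45, 16:00–17:00.
Windows ≥ 30 min: 10:15–11:45, 16:00–17:00.
That's 2 windows.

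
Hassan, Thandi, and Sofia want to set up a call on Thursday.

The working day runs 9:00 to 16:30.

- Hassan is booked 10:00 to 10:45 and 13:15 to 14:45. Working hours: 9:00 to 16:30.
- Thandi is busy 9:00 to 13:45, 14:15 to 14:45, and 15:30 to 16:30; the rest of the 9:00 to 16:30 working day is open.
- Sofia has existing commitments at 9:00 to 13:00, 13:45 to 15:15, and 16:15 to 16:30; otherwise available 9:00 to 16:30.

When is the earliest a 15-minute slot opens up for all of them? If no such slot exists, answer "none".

15:15

Hassan free within 09:00–16:30: 09:00–10:00, 10:45–13:15, 14:45–16:30.
Thandi free within 09:00–16:30: 13:45–14:15, 14:45–15:30.
Sofia free within 09:00–16:30: 13:00–13:45, 15:15–16:15.
Hassan ∩ Thandi: 14:45–15:30.
Hassan ∩ Thandi ∩ Sofia: 15:15–15:30.
Windows ≥ 15 min: 15:15–15:30.
Earliest such window starts at 15:15.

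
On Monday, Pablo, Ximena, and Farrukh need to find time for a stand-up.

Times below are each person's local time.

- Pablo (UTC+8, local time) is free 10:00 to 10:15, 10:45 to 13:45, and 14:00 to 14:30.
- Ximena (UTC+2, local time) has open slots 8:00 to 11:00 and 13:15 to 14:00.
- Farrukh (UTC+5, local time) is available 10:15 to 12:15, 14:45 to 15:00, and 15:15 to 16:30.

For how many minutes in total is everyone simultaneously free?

30 minutes

Pablo → UTC: 02:00–02:15, 02:45–05:45, 06:00–06:30.
Ximena → UTC: 06:00–09:00, 11:15–12:00.
Farrukh → UTC: 05:15–07:15, 09:45–10:00, 10:15–11:30.
Pablo ∩ Ximena: 06:00–06:30.
Pablo ∩ Ximena ∩ Farrukh: 06:00–06:30.
Total common minutes: 30.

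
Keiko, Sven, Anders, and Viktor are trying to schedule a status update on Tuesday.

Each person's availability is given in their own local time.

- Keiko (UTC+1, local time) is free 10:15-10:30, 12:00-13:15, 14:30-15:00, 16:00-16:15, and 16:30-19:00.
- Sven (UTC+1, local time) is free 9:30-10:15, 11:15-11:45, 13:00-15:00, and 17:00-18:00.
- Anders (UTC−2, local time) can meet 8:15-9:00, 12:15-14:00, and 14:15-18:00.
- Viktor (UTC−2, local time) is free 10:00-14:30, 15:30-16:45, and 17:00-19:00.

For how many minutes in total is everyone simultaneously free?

15 minutes

Keiko → UTC: 09:15–09:30, 11:00–12:15, 13:30–14:00, 15:00–15:15, 15:30–18:00.
Sven → UTC: 08:30–09:15, 10:15–10:45, 12:00–14:00, 16:00–17:00.
Anders → UTC: 10:15–11:00, 14:15–16:00, 16:15–20:00.
Viktor → UTC: 12:00–16:30, 17:30–18:45, 19:00–21:00.
Keiko ∩ Sven: 12:00–12:15, 13:30–14:00, 16:00–17:00.
Keiko ∩ Sven ∩ Anders: 16:15–17:00.
Keiko ∩ Sven ∩ Anders ∩ Viktor: 16:15–16:30.
Total common minutes: 15.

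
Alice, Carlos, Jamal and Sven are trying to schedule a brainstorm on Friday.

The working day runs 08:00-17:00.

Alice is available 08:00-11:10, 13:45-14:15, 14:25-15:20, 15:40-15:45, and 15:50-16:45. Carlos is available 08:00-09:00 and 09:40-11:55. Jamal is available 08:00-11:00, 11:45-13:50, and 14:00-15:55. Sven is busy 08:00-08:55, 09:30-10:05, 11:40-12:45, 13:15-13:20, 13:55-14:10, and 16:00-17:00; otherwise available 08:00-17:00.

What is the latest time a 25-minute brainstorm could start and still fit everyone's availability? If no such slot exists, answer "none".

10:35

Sven free within 08:00–17:00: 08:55–09:30, 10:05–11:40, 12:45–13:15, 13:20–13:55, 14:10–16:00.
Alice ∩ Carlos: 08:00–09:00, 09:40–11:10.
Alice ∩ Carlos ∩ Jamal: 08:00–09:00, 09:40–11:00.
Alice ∩ Carlos ∩ Jamal ∩ Sven: 08:55–09:00, 10:05–11:00.
Windows ≥ 25 min: 10:05–11:00.
Latest start in the last window 10:05–11:00 is 11:00 − 25 min = 10:35.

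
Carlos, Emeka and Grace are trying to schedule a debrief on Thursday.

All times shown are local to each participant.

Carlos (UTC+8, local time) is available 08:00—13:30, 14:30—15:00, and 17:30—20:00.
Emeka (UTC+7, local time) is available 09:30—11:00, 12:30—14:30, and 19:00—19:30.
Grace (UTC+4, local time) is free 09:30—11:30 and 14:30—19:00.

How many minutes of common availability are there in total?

30 minutes

Carlos → UTC: 00:00–05:30, 06:30–07:00, 09:30–12:00.
Emeka → UTC: 02:30–04:00, 05:30–07:30, 12:00–12:30.
Grace → UTC: 05:30–07:30, 10:30–15:00.
Carlos ∩ Emeka: 02:30–04:00, 06:30–07:00.
Carlos ∩ Emeka ∩ Grace: 06:30–07:00.
Total common minutes: 30.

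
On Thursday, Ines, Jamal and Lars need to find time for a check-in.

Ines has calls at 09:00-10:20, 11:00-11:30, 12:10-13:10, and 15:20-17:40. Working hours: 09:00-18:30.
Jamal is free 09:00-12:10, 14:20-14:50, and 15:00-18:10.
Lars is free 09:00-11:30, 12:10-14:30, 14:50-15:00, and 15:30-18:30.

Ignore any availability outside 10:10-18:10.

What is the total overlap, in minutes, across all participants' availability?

80 minutes

Ines free within 09:00–18:30: 10:20–11:00, 11:30–12:10, 13:10–15:20, 17:40–18:30.
Ines ∩ Jamal: 10:20–11:00, 11:30–12:10, 14:20–14:50, 15:00–15:20, 17:40–18:10.
Ines ∩ Jamal ∩ Lars: 10:20–11:00, 14:20–14:30, 17:40–18:10.
Restricted to 10:10–18:10: 10:20–11:00, 14:20–14:30, 17:40–18:10.
Total common minutes: 40 + 10 + 30 = 80.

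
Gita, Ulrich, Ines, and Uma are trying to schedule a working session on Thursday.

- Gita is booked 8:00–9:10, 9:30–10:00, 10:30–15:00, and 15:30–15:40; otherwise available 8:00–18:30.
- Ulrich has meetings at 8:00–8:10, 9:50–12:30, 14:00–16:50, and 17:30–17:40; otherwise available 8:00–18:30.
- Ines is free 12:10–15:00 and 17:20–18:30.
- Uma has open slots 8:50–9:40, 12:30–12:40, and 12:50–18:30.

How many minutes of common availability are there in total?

60 minutes

Gita free within 08:00–18:30: 09:10–09:30, 10:00–10:30, 15:00–15:30, 15:40–18:30.
Ulrich free within 08:00–18:30: 08:10–09:50, 12:30–14:00, 16:50–17:30, 17:40–18:30.
Gita ∩ Ulrich: 09:10–09:30, 16:50–17:30, 17:40–18:30.
Gita ∩ Ulrich ∩ Ines: 17:20–17:30, 17:40–18:30.
Gita ∩ Ulrich ∩ Ines ∩ Uma: 17:20–17:30, 17:40–18:30.
Total common minutes: 10 + 50 = 60.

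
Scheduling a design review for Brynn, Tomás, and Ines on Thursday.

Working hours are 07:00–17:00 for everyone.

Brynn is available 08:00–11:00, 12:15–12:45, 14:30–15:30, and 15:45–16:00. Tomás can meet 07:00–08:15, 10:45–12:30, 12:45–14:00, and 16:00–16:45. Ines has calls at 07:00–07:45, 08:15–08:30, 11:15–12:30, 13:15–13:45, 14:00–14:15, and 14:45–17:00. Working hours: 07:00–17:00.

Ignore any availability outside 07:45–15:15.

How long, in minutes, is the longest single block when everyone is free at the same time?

15 minutes

Ines free within 07:00–17:00: 07:45–08:15, 08:30–11:15, 12:30–13:15, 13:45–14:00, 14:15–14:45.
Brynn ∩ Tomás: 08:00–08:15, 10:45–11:00, 12:15–12:30.
Brynn ∩ Tomás ∩ Ines: 08:00–08:15, 10:45–11:00.
Restricted to 07:45–15:15: 08:00–08:15, 10:45–11:00.
Common window lengths: 15, 15 min; longest is 15.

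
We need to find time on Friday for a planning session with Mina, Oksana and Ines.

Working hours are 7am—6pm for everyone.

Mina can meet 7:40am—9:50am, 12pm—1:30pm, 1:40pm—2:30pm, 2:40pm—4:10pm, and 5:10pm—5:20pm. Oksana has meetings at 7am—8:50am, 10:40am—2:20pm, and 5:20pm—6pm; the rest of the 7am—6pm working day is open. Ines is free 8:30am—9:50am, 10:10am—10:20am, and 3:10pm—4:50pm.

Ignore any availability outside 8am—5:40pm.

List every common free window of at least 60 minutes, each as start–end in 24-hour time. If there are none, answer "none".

08:50–09:50, 15:10–16:10

Oksana free within 07:00–18:00: 08:50–10:40, 14:20–17:20.
Mina ∩ Oksana: 08:50–09:50, 14:20–14:30, 14:40–16:10, 17:10–17:20.
Mina ∩ Oksana ∩ Ines: 08:50–09:50, 15:10–16:10.
Restricted to 08:00–17:40: 08:50–09:50, 15:10–16:10.
Windows ≥ 60 min: 08:50–09:50, 15:10–16:10.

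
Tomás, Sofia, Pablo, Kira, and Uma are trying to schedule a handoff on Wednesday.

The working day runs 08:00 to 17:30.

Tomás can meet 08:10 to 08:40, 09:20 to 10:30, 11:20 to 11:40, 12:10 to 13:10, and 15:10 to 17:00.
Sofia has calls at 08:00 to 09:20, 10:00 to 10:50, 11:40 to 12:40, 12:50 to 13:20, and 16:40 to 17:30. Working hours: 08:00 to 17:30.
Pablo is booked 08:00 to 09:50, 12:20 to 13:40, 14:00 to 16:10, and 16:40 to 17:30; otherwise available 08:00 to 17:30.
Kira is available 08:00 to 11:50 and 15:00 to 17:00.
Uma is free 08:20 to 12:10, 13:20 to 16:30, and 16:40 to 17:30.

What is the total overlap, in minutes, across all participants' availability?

50 minutes

Sofia free within 08:00–17:30: 09:20–10:00, 10:50–11:40, 12:40–12:50, 13:20–16:40.
Pablo free within 08:00–17:30: 09:50–12:20, 13:40–14:00, 16:10–16:40.
Tomás ∩ Sofia: 09:20–10:00, 11:20–11:40, 12:40–12:50, 15:10–16:40.
Tomás ∩ Sofia ∩ Pablo: 09:50–10:00, 11:20–11:40, 16:10–16:40.
Tomás ∩ Sofia ∩ Pablo ∩ Kira: 09:50–10:00, 11:20–11:40, 16:10–16:40.
Tomás ∩ Sofia ∩ Pablo ∩ Kira ∩ Uma: 09:50–10:00, 11:20–11:40, 16:10–16:30.
Total common minutes: 10 + 20 + 20 = 50.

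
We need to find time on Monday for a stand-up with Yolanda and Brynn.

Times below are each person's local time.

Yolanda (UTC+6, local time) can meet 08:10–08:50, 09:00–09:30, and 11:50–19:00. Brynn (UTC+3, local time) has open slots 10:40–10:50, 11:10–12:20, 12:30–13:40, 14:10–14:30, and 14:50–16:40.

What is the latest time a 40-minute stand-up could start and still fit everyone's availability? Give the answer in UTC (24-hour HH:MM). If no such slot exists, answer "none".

12:20

Yolanda → UTC: 02:10–02:50, 03:00–03:30, 05:50–13:00.
Brynn → UTC: 07:40–07:50, 08:10–09:20, 09:30–10:40, 11:10–11:30, 11:50–13:40.
Yolanda ∩ Brynn: 07:40–07:50, 08:10–09:20, 09:30–10:40, 11:10–11:30, 11:50–13:00.
Windows ≥ 40 min: 08:10–09:20, 09:30–10:40, 11:50–13:00.
Latest start in the last window 11:50–13:00 is 13:00 − 40 min = 12:20.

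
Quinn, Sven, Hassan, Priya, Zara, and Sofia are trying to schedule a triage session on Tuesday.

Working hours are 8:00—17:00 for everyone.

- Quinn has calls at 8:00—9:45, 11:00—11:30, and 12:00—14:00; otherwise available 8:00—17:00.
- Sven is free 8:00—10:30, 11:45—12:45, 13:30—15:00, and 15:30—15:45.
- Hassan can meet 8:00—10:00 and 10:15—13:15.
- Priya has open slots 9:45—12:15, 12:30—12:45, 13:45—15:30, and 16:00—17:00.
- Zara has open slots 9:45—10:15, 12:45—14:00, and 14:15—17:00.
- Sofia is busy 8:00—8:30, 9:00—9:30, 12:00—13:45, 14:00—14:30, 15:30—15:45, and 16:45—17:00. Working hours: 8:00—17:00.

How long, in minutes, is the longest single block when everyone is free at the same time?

15 minutes

Quinn free within 08:00–17:00: 09:45–11:00, 11:30–12:00, 14:00–17:00.
Sofia free within 08:00–17:00: 08:30–09:00, 09:30–12:00, 13:45–14:00, 14:30–15:30, 15:45–16:45.
Quinn ∩ Sven: 09:45–10:30, 11:45–12:00, 14:00–15:00, 15:30–15:45.
Quinn ∩ Sven ∩ Hassan: 09:45–10:00, 10:15–10:30, 11:45–12:00.
Quinn ∩ Sven ∩ Hassan ∩ Priya: 09:45–10:00, 10:15–10:30, 11:45–12:00.
Quinn ∩ Sven ∩ Hassan ∩ Priya ∩ Zara: 09:45–10:00.
Quinn ∩ Sven ∩ Hassan ∩ Priya ∩ Zara ∩ Sofia: 09:45–10:00.
Single common window of 15 minutes.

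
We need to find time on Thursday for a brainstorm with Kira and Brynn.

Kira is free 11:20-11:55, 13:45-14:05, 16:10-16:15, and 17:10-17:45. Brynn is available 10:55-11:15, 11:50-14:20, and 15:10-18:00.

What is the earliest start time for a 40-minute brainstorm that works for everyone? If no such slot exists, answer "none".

Kira ∩ Brynn: 11:50–11:55, 13:45–14:05, 16:10–16:15, 17:10–17:45.
Windows ≥ 40 min: (none).

none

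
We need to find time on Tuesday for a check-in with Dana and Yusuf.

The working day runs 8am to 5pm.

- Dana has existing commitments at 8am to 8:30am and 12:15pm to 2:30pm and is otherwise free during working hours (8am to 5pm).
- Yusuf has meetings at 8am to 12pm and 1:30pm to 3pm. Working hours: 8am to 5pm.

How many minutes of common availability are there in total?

Dana free within 08:00–17:00: 08:30–12:15, 14:30–17:00.
Yusuf free within 08:00–17:00: 12:00–13:30, 15:00–17:00.
Dana ∩ Yusuf: 12:00–12:15, 15:00–17:00.
Total common minutes: 15 + 120 = 135.

135 minutes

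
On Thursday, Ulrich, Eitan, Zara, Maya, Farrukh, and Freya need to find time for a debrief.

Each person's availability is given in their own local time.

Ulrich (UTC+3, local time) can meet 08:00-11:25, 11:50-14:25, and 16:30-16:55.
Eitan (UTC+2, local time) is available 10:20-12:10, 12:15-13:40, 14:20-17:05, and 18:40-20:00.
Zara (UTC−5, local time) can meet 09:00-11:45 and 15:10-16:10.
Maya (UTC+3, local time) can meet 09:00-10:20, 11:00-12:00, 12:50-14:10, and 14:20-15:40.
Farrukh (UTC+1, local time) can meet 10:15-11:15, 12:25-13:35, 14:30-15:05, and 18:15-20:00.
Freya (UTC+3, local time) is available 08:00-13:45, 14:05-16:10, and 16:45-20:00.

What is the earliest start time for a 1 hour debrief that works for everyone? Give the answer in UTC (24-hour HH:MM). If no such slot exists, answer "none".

none

Ulrich → UTC: 05:00–08:25, 08:50–11:25, 13:30–13:55.
Eitan → UTC: 08:20–10:10, 10:15–11:40, 12:20–15:05, 16:40–18:00.
Zara → UTC: 14:00–16:45, 20:10–21:10.
Maya → UTC: 06:00–07:20, 08:00–09:00, 09:50–11:10, 11:20–12:40.
Farrukh → UTC: 09:15–10:15, 11:25–12:35, 13:30–14:05, 17:15–19:00.
Freya → UTC: 05:00–10:45, 11:05–13:10, 13:45–17:00.
Ulrich ∩ Eitan: 08:20–08:25, 08:50–10:10, 10:15–11:25, 13:30–13:55.
Ulrich ∩ Eitan ∩ Zara: (none).
Ulrich ∩ Eitan ∩ Zara ∩ Maya: (none).
Ulrich ∩ Eitan ∩ Zara ∩ Maya ∩ Farrukh: (none).
Ulrich ∩ Eitan ∩ Zara ∩ Maya ∩ Farrukh ∩ Freya: (none).
Windows ≥ 60 min: (none).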